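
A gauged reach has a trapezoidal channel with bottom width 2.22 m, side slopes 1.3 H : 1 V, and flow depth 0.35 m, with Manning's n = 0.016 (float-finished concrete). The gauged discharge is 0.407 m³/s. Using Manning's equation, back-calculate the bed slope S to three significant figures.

A = (b + z·y)·y = (2.22 + 1.3×0.35)×0.35 = 0.9363 m²
P = b + 2y√(1+z²) = 2.22 + 2×0.35×√(1+1.3²) = 3.368 m
R = A/P = 0.9363/3.368 = 0.2780 m
S = (Q·n / (1·A·R^(2/3)))² = (0.407×0.016 / (1×0.9363×0.4259))² = 0.0002667

0.000267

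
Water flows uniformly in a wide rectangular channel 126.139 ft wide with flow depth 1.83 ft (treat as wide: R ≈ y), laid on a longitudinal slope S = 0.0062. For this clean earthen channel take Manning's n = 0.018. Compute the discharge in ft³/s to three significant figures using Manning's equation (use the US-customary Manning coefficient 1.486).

A = b·y = 126.139 × 1.83 = 230.8 ft²
Wide channel: R ≈ y = 1.83 ft
Q = (1.486/n)·A·R^(2/3)·S^(1/2) = (1.486/0.018) × 230.8 × 1.830^(2/3) × 0.0062^(1/2) = 2245 ft³/s

2240 ft³/s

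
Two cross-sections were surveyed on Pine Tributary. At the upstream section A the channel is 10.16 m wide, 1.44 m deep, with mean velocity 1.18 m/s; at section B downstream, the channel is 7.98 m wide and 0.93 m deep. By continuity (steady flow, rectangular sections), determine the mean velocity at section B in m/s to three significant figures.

2.33 m/s

Q = A₁V₁ = (10.16×1.44) × 1.18 = 17.26 m³/s
A₂ = 7.98 × 0.93 = 7.421 m²
V₂ = Q/A₂ = 17.26/7.421 = 2.326 m/s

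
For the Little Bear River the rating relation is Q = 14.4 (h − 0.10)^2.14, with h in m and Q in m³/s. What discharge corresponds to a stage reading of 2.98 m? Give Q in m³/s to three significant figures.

139 m³/s

Q = 14.4 × (2.98 − 0.10)^2.14 = 14.4 × 2.88^2.14 = 138.5 m³/s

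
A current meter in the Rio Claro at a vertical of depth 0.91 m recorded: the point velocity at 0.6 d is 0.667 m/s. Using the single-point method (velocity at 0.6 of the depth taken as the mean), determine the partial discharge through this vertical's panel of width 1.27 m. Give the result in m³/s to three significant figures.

v̄ = v₀.₆ = 0.667 m/s
q = v̄ × d × w = 0.6670 × 0.91 × 1.27 = 0.7709 m³/s

0.771 m³/s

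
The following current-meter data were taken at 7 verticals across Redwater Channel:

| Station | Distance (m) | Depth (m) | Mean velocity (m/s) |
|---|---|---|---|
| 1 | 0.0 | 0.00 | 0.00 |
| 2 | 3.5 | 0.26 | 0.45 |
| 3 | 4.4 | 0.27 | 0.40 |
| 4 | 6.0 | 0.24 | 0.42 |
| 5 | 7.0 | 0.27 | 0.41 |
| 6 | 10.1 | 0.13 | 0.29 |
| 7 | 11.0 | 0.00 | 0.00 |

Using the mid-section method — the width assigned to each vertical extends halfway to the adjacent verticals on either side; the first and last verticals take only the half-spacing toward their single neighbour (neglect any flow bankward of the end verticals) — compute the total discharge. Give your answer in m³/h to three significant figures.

2970 m³/h

w_2 = (4.4 − 0.0)/2 = 2.2 m; q_2 = 0.45 × 0.26 × 2.2 = 0.2574 m³/s
w_3 = (6.0 − 3.5)/2 = 1.25 m; q_3 = 0.40 × 0.27 × 1.25 = 0.1350 m³/s
w_4 = (7.0 − 4.4)/2 = 1.3 m; q_4 = 0.42 × 0.24 × 1.3 = 0.1310 m³/s
w_5 = (10.1 − 6.0)/2 = 2.05 m; q_5 = 0.41 × 0.27 × 2.05 = 0.2269 m³/s
w_6 = (11.0 − 7.0)/2 = 2 m; q_6 = 0.29 × 0.13 × 2 = 0.07540 m³/s
Stations 1, 7 contribute zero (depth or velocity is 0).
Q = Σ qᵢ = 0.8258 m³/s
= 0.8258 × 3600 = 2973 m³/h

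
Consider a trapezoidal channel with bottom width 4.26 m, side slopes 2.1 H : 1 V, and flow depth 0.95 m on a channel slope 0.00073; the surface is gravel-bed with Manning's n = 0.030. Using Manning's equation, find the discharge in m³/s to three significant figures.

A = (b + z·y)·y = (4.26 + 2.1×0.95)×0.95 = 5.942 m²
P = b + 2y√(1+z²) = 4.26 + 2×0.95×√(1+2.1²) = 8.679 m
R = A/P = 5.942/8.679 = 0.6846 m
Q = (1/n)·A·R^(2/3)·S^(1/2) = (1/0.030) × 5.942 × 0.6846^(2/3) × 0.00073^(1/2) = 4.157 m³/s

4.16 m³/s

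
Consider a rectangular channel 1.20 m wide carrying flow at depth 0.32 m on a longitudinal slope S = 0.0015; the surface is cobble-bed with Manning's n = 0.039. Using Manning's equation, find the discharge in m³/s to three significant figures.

0.134 m³/s

A = b·y = 1.20 × 0.32 = 0.3840 m²
P = b + 2y = 1.20 + 2×0.32 = 1.840 m
R = A/P = 0.3840/1.840 = 0.2087 m
Q = (1/n)·A·R^(2/3)·S^(1/2) = (1/0.039) × 0.3840 × 0.2087^(2/3) × 0.0015^(1/2) = 0.1342 m³/s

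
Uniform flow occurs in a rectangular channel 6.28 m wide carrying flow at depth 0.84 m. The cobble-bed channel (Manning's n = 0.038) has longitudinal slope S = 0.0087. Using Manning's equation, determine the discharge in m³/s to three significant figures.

A = b·y = 6.28 × 0.84 = 5.275 m²
P = b + 2y = 6.28 + 2×0.84 = 7.960 m
R = A/P = 5.275/7.960 = 0.6627 m
Q = (1/n)·A·R^(2/3)·S^(1/2) = (1/0.038) × 5.275 × 0.6627^(2/3) × 0.0087^(1/2) = 9.842 m³/s

9.84 m³/s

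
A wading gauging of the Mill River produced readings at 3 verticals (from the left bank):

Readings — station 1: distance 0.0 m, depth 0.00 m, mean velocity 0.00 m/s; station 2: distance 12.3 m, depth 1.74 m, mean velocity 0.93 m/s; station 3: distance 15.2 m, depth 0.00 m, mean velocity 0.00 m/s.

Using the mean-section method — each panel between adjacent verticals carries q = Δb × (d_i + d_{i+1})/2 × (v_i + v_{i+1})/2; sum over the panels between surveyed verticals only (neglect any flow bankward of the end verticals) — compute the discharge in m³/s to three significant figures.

Panel 1-2: Δb = 12.3 m, d̄ = (0.00+1.74)/2 = 0.87, v̄ = (0.00+0.93)/2 = 0.465 → q = 12.3×0.87×0.465 = 4.976 m³/s
Panel 2-3: Δb = 2.9 m, d̄ = (1.74+0.00)/2 = 0.87, v̄ = (0.93+0.00)/2 = 0.465 → q = 2.9×0.87×0.465 = 1.173 m³/s
Q = Σ q = 6.149 m³/s

6.15 m³/s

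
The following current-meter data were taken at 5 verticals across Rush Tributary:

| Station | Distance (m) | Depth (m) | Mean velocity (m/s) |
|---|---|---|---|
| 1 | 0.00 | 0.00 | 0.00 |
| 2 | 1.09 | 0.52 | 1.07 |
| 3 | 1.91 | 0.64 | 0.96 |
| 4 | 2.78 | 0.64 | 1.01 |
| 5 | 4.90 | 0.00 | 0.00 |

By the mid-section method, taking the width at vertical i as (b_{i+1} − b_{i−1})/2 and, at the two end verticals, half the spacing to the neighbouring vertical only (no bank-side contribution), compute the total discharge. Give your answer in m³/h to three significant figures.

7260 m³/h

w_2 = (1.91 − 0.00)/2 = 0.955 m; q_2 = 1.07 × 0.52 × 0.955 = 0.5314 m³/s
w_3 = (2.78 − 1.09)/2 = 0.845 m; q_3 = 0.96 × 0.64 × 0.845 = 0.5192 m³/s
w_4 = (4.90 − 1.91)/2 = 1.495 m; q_4 = 1.01 × 0.64 × 1.495 = 0.9664 m³/s
Stations 1, 5 contribute zero (depth or velocity is 0).
Q = Σ qᵢ = 2.017 m³/s
= 2.017 × 3600 = 7261 m³/h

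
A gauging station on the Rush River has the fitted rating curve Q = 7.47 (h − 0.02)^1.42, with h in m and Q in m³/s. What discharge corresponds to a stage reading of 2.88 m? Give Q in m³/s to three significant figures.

33.2 m³/s

Q = 7.47 × (2.88 − 0.02)^1.42 = 7.47 × 2.86^1.42 = 33.22 m³/s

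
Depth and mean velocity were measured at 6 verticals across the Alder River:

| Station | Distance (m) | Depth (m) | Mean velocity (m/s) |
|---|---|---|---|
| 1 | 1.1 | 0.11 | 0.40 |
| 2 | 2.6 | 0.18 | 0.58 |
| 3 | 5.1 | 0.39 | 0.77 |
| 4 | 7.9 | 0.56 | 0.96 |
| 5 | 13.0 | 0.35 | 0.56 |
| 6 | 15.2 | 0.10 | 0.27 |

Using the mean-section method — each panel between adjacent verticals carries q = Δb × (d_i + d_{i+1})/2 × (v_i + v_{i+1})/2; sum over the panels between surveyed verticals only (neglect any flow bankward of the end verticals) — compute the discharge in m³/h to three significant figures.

13300 m³/h

Panel 1-2: Δb = 1.5 m, d̄ = (0.11+0.18)/2 = 0.145, v̄ = (0.40+0.58)/2 = 0.49 → q = 1.5×0.145×0.49 = 0.1066 m³/s
Panel 2-3: Δb = 2.5 m, d̄ = (0.18+0.39)/2 = 0.285, v̄ = (0.58+0.77)/2 = 0.675 → q = 2.5×0.285×0.675 = 0.4809 m³/s
Panel 3-4: Δb = 2.8 m, d̄ = (0.39+0.56)/2 = 0.475, v̄ = (0.77+0.96)/2 = 0.865 → q = 2.8×0.475×0.865 = 1.150 m³/s
Panel 4-5: Δb = 5.1 m, d̄ = (0.56+0.35)/2 = 0.455, v̄ = (0.96+0.56)/2 = 0.76 → q = 5.1×0.455×0.76 = 1.764 m³/s
Panel 5-6: Δb = 2.2 m, d̄ = (0.35+0.10)/2 = 0.225, v̄ = (0.56+0.27)/2 = 0.415 → q = 2.2×0.225×0.415 = 0.2054 m³/s
Q = Σ q = 3.707 m³/s
= 3.707 × 3600 = 13350 m³/h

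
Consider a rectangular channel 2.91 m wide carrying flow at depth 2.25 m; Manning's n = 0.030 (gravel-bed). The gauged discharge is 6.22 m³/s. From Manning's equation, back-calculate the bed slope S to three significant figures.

0.000958

A = b·y = 2.91 × 2.25 = 6.548 m²
P = b + 2y = 2.91 + 2×2.25 = 7.410 m
R = A/P = 6.548/7.410 = 0.8836 m
S = (Q·n / (1·A·R^(2/3)))² = (6.22×0.030 / (1×6.548×0.9208))² = 0.0009579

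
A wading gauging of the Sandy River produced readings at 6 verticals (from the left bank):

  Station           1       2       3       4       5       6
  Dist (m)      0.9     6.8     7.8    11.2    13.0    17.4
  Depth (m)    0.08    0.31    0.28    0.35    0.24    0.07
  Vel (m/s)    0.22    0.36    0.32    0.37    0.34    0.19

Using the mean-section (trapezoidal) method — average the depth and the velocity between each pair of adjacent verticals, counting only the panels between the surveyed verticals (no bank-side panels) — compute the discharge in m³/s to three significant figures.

Panel 1-2: Δb = 5.9 m, d̄ = (0.08+0.31)/2 = 0.195, v̄ = (0.22+0.36)/2 = 0.29 → q = 5.9×0.195×0.29 = 0.3336 m³/s
Panel 2-3: Δb = 1 m, d̄ = (0.31+0.28)/2 = 0.295, v̄ = (0.36+0.32)/2 = 0.34 → q = 1×0.295×0.34 = 0.1003 m³/s
Panel 3-4: Δb = 3.4 m, d̄ = (0.28+0.35)/2 = 0.315, v̄ = (0.32+0.37)/2 = 0.345 → q = 3.4×0.315×0.345 = 0.3695 m³/s
Panel 4-5: Δb = 1.8 m, d̄ = (0.35+0.24)/2 = 0.295, v̄ = (0.37+0.34)/2 = 0.355 → q = 1.8×0.295×0.355 = 0.1885 m³/s
Panel 5-6: Δb = 4.4 m, d̄ = (0.24+0.07)/2 = 0.155, v̄ = (0.34+0.19)/2 = 0.265 → q = 4.4×0.155×0.265 = 0.1807 m³/s
Q = Σ q = 1.173 m³/s

1.17 m³/s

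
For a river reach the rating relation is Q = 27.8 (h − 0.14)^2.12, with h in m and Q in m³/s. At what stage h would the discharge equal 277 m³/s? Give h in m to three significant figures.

h − h₀ = (Q/C)^(1/b) = (277/27.8)^(1/2.12) = 2.958 m
h = 0.14 + 2.958 = 3.098 m

3.10 m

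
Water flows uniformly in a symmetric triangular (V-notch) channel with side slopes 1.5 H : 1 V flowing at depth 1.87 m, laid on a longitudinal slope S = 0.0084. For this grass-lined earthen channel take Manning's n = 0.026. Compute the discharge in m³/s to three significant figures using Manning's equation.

15.6 m³/s

A = z·y² = 1.5×1.87² = 5.245 m²
P = 2y√(1+z²) = 2×1.87×√(1+1.5²) = 6.742 m
R = A/P = 5.245/6.742 = 0.7780 m
Q = (1/n)·A·R^(2/3)·S^(1/2) = (1/0.026) × 5.245 × 0.7780^(2/3) × 0.0084^(1/2) = 15.64 m³/s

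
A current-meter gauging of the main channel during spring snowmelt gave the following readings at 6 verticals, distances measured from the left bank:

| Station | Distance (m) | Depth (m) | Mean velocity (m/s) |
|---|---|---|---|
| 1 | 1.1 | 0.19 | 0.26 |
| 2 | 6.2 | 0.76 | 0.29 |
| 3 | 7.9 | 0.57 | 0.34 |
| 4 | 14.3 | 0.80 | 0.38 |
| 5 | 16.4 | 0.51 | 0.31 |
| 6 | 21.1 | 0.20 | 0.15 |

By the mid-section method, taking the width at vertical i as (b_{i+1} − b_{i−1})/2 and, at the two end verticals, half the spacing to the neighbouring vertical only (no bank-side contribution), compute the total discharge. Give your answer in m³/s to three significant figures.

w_1 = (6.2 − 1.1)/2 = 2.55 m; q_1 = 0.26 × 0.19 × 2.55 = 0.1260 m³/s
w_2 = (7.9 − 1.1)/2 = 3.4 m; q_2 = 0.29 × 0.76 × 3.4 = 0.7494 m³/s
w_3 = (14.3 − 6.2)/2 = 4.05 m; q_3 = 0.34 × 0.57 × 4.05 = 0.7849 m³/s
w_4 = (16.4 − 7.9)/2 = 4.25 m; q_4 = 0.38 × 0.80 × 4.25 = 1.292 m³/s
w_5 = (21.1 − 14.3)/2 = 3.4 m; q_5 = 0.31 × 0.51 × 3.4 = 0.5375 m³/s
w_6 = (21.1 − 16.4)/2 = 2.35 m; q_6 = 0.15 × 0.20 × 2.35 = 0.07050 m³/s
Q = Σ qᵢ = 3.560 m³/s

3.56 m³/s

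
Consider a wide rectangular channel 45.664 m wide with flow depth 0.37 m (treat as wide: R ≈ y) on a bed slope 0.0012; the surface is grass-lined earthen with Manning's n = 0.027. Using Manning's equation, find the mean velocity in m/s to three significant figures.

A = b·y = 45.664 × 0.37 = 16.90 m²
Wide channel: R ≈ y = 0.37 m
Q = (1/n)·A·R^(2/3)·S^(1/2) = (1/0.027) × 16.90 × 0.3700^(2/3) × 0.0012^(1/2) = 11.17 m³/s
V = Q/A = 11.17/16.90 = 0.6612 m/s

0.661 m/s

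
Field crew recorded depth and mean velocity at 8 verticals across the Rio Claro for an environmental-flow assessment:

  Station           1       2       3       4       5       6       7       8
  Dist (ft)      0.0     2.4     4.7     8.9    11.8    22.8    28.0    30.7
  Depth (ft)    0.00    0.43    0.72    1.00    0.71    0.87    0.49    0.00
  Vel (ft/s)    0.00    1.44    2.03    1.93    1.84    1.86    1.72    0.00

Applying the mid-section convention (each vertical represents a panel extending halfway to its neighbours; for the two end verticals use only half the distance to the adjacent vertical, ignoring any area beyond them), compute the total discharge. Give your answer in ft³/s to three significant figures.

w_2 = (4.7 − 0.0)/2 = 2.35 ft; q_2 = 1.44 × 0.43 × 2.35 = 1.455 ft³/s
w_3 = (8.9 − 2.4)/2 = 3.25 ft; q_3 = 2.03 × 0.72 × 3.25 = 4.750 ft³/s
w_4 = (11.8 − 4.7)/2 = 3.55 ft; q_4 = 1.93 × 1.00 × 3.55 = 6.852 ft³/s
w_5 = (22.8 − 8.9)/2 = 6.95 ft; q_5 = 1.84 × 0.71 × 6.95 = 9.079 ft³/s
w_6 = (28.0 − 11.8)/2 = 8.1 ft; q_6 = 1.86 × 0.87 × 8.1 = 13.11 ft³/s
w_7 = (30.7 − 22.8)/2 = 3.95 ft; q_7 = 1.72 × 0.49 × 3.95 = 3.329 ft³/s
Stations 1, 8 contribute zero (depth or velocity is 0).
Q = Σ qᵢ = 38.57 ft³/s

38.6 ft³/s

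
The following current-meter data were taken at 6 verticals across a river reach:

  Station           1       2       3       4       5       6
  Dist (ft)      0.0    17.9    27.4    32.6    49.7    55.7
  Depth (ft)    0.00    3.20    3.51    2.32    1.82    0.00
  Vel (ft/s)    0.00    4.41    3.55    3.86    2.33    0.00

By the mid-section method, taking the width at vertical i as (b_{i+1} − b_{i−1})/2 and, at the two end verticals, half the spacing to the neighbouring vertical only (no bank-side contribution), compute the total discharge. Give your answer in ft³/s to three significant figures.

434 ft³/s

w_2 = (27.4 − 0.0)/2 = 13.7 ft; q_2 = 4.41 × 3.20 × 13.7 = 193.3 ft³/s
w_3 = (32.6 − 17.9)/2 = 7.35 ft; q_3 = 3.55 × 3.51 × 7.35 = 91.58 ft³/s
w_4 = (49.7 − 27.4)/2 = 11.15 ft; q_4 = 3.86 × 2.32 × 11.15 = 99.85 ft³/s
w_5 = (55.7 − 32.6)/2 = 11.55 ft; q_5 = 2.33 × 1.82 × 11.55 = 48.98 ft³/s
Stations 1, 6 contribute zero (depth or velocity is 0).
Q = Σ qᵢ = 433.7 ft³/s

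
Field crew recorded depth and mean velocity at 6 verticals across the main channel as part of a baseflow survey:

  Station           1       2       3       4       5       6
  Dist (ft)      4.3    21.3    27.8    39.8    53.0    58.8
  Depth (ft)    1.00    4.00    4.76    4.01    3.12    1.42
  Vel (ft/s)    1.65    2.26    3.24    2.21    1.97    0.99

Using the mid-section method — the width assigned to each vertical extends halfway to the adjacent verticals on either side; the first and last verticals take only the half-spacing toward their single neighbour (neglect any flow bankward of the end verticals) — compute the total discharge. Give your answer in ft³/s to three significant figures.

w_1 = (21.3 − 4.3)/2 = 8.5 ft; q_1 = 1.65 × 1.00 × 8.5 = 14.03 ft³/s
w_2 = (27.8 − 4.3)/2 = 11.75 ft; q_2 = 2.26 × 4.00 × 11.75 = 106.2 ft³/s
w_3 = (39.8 − 21.3)/2 = 9.25 ft; q_3 = 3.24 × 4.76 × 9.25 = 142.7 ft³/s
w_4 = (53.0 − 27.8)/2 = 12.6 ft; q_4 = 2.21 × 4.01 × 12.6 = 111.7 ft³/s
w_5 = (58.8 − 39.8)/2 = 9.5 ft; q_5 = 1.97 × 3.12 × 9.5 = 58.39 ft³/s
w_6 = (58.8 − 53.0)/2 = 2.9 ft; q_6 = 0.99 × 1.42 × 2.9 = 4.077 ft³/s
Q = Σ qᵢ = 437.0 ft³/s

437 ft³/s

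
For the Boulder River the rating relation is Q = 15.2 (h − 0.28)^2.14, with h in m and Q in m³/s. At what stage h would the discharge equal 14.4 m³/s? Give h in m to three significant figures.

h − h₀ = (Q/C)^(1/b) = (14.4/15.2)^(1/2.14) = 0.9751 m
h = 0.28 + 0.9751 = 1.255 m

1.26 m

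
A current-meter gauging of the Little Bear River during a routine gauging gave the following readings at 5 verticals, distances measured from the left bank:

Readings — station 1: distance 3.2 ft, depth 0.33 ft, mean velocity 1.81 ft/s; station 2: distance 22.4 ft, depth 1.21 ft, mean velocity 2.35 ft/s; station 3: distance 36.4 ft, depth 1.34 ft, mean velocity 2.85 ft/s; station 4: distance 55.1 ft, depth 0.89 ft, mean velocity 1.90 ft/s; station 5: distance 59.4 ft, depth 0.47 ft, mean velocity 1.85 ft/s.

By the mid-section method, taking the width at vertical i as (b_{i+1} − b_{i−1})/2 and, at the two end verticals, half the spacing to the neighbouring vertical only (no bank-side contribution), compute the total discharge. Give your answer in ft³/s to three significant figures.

w_1 = (22.4 − 3.2)/2 = 9.6 ft; q_1 = 1.81 × 0.33 × 9.6 = 5.734 ft³/s
w_2 = (36.4 − 3.2)/2 = 16.6 ft; q_2 = 2.35 × 1.21 × 16.6 = 47.20 ft³/s
w_3 = (55.1 − 22.4)/2 = 16.35 ft; q_3 = 2.85 × 1.34 × 16.35 = 62.44 ft³/s
w_4 = (59.4 − 36.4)/2 = 11.5 ft; q_4 = 1.90 × 0.89 × 11.5 = 19.45 ft³/s
w_5 = (59.4 − 55.1)/2 = 2.15 ft; q_5 = 1.85 × 0.47 × 2.15 = 1.869 ft³/s
Q = Σ qᵢ = 136.7 ft³/s

137 ft³/s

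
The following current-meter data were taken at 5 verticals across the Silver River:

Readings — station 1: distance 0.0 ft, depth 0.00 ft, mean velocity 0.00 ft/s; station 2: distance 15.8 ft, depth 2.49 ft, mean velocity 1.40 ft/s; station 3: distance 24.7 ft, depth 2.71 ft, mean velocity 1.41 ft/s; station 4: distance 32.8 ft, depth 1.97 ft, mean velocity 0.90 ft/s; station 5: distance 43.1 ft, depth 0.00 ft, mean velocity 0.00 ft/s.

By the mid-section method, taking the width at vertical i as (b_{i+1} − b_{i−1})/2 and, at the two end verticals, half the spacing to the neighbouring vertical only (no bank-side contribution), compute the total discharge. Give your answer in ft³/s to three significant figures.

91.8 ft³/s

w_2 = (24.7 − 0.0)/2 = 12.35 ft; q_2 = 1.40 × 2.49 × 12.35 = 43.05 ft³/s
w_3 = (32.8 − 15.8)/2 = 8.5 ft; q_3 = 1.41 × 2.71 × 8.5 = 32.48 ft³/s
w_4 = (43.1 − 24.7)/2 = 9.2 ft; q_4 = 0.90 × 1.97 × 9.2 = 16.31 ft³/s
Stations 1, 5 contribute zero (depth or velocity is 0).
Q = Σ qᵢ = 91.84 ft³/s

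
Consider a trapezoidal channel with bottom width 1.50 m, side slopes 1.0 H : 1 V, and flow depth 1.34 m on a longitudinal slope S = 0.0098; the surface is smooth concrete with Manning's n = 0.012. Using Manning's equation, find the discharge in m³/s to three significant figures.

25.2 m³/s

A = (b + z·y)·y = (1.50 + 1.0×1.34)×1.34 = 3.806 m²
P = b + 2y√(1+z²) = 1.50 + 2×1.34×√(1+1.0²) = 5.290 m
R = A/P = 3.806/5.290 = 0.7194 m
Q = (1/n)·A·R^(2/3)·S^(1/2) = (1/0.012) × 3.806 × 0.7194^(2/3) × 0.0098^(1/2) = 25.21 m³/s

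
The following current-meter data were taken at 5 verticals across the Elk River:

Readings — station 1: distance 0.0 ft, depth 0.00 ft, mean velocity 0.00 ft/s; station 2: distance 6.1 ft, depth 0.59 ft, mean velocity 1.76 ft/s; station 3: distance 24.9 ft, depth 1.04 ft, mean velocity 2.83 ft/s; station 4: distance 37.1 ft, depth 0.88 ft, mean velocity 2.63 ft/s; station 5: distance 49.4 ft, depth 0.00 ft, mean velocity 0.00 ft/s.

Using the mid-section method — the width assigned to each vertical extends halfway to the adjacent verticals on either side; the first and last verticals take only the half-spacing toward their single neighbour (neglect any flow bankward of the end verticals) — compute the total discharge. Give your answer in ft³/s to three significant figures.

w_2 = (24.9 − 0.0)/2 = 12.45 ft; q_2 = 1.76 × 0.59 × 12.45 = 12.93 ft³/s
w_3 = (37.1 − 6.1)/2 = 15.5 ft; q_3 = 2.83 × 1.04 × 15.5 = 45.62 ft³/s
w_4 = (49.4 − 24.9)/2 = 12.25 ft; q_4 = 2.63 × 0.88 × 12.25 = 28.35 ft³/s
Stations 1, 5 contribute zero (depth or velocity is 0).
Q = Σ qᵢ = 86.90 ft³/s

86.9 ft³/s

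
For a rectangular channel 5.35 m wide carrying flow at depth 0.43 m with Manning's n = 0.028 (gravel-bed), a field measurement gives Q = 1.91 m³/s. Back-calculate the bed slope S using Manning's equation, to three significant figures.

0.00203

A = b·y = 5.35 × 0.43 = 2.301 m²
P = b + 2y = 5.35 + 2×0.43 = 6.210 m
R = A/P = 2.301/6.210 = 0.3705 m
S = (Q·n / (1·A·R^(2/3)))² = (1.91×0.028 / (1×2.301×0.5158))² = 0.002031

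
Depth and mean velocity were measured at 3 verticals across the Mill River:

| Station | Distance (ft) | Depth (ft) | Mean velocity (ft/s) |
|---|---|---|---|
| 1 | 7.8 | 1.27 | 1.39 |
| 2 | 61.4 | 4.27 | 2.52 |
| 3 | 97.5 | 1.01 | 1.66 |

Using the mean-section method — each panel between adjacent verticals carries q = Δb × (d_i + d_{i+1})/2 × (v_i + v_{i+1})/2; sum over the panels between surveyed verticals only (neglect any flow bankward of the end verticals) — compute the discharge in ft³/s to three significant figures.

489 ft³/s

Panel 1-2: Δb = 53.6 ft, d̄ = (1.27+4.27)/2 = 2.77, v̄ = (1.39+2.52)/2 = 1.955 → q = 53.6×2.77×1.955 = 290.3 ft³/s
Panel 2-3: Δb = 36.1 ft, d̄ = (4.27+1.01)/2 = 2.64, v̄ = (2.52+1.66)/2 = 2.09 → q = 36.1×2.64×2.09 = 199.2 ft³/s
Q = Σ q = 489.4 ft³/s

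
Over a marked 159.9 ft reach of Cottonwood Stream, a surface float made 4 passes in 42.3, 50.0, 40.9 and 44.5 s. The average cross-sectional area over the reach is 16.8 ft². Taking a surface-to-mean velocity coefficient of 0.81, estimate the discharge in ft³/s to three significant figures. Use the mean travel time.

t̄ = (42.3 + 50.0 + 40.9 + 44.5) / 4 = 44.425 s
v_surface = L / t̄ = 159.9 / 44.425 = 3.599 ft/s
v_mean = 0.81 × 3.599 = 2.915 ft/s
Q = A × v_mean = 16.8 × 2.915 = 48.98 ft³/s

49.0 ft³/s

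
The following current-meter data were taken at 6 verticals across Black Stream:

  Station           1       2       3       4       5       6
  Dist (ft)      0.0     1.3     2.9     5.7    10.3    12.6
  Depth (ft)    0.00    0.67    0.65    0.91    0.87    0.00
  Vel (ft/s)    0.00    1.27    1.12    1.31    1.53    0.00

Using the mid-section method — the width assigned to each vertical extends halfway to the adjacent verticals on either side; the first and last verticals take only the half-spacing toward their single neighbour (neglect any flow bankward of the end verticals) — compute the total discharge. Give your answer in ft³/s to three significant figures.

w_2 = (2.9 − 0.0)/2 = 1.45 ft; q_2 = 1.27 × 0.67 × 1.45 = 1.234 ft³/s
w_3 = (5.7 − 1.3)/2 = 2.2 ft; q_3 = 1.12 × 0.65 × 2.2 = 1.602 ft³/s
w_4 = (10.3 − 2.9)/2 = 3.7 ft; q_4 = 1.31 × 0.91 × 3.7 = 4.411 ft³/s
w_5 = (12.6 − 5.7)/2 = 3.45 ft; q_5 = 1.53 × 0.87 × 3.45 = 4.592 ft³/s
Stations 1, 6 contribute zero (depth or velocity is 0).
Q = Σ qᵢ = 11.84 ft³/s

11.8 ft³/s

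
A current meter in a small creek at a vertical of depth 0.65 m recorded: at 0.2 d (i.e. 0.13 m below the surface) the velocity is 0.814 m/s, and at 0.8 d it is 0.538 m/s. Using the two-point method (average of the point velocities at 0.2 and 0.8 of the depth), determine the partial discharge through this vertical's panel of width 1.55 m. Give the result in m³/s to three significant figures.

v̄ = (0.814 + 0.538) / 2 = 0.6760 m/s
q = v̄ × d × w = 0.6760 × 0.65 × 1.55 = 0.6811 m³/s

0.681 m³/s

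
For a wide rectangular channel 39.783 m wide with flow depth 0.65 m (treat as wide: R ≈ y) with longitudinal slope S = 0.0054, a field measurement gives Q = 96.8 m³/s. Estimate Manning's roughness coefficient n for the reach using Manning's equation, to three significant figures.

A = b·y = 39.783 × 0.65 = 25.86 m²
Wide channel: R ≈ y = 0.65 m
n = (1/Q)·A·R^(2/3)·S^(1/2) = (1/96.8) × 25.86 × 0.7504 × 0.07348 = 0.01473

0.0147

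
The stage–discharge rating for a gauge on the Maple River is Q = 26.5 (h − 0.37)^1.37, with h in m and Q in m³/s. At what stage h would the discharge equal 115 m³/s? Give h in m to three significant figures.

h − h₀ = (Q/C)^(1/b) = (115/26.5)^(1/1.37) = 2.919 m
h = 0.37 + 2.919 = 3.289 m

3.29 m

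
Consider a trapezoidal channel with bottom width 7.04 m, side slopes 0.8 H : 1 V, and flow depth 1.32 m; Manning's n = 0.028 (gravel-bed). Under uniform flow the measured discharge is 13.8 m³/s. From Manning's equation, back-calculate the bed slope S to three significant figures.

0.00126

A = (b + z·y)·y = (7.04 + 0.8×1.32)×1.32 = 10.69 m²
P = b + 2y√(1+z²) = 7.04 + 2×1.32×√(1+0.8²) = 10.42 m
R = A/P = 10.69/10.42 = 1.026 m
S = (Q·n / (1·A·R^(2/3)))² = (13.8×0.028 / (1×10.69×1.017))² = 0.001264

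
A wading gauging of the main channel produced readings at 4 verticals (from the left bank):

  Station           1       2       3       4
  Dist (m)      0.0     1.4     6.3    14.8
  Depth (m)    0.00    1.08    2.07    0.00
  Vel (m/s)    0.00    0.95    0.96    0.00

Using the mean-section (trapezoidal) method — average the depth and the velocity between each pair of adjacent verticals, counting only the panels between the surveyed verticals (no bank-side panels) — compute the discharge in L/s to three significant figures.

12000 L/s

Panel 1-2: Δb = 1.4 m, d̄ = (0.00+1.08)/2 = 0.54, v̄ = (0.00+0.95)/2 = 0.475 → q = 1.4×0.54×0.475 = 0.3591 m³/s
Panel 2-3: Δb = 4.9 m, d̄ = (1.08+2.07)/2 = 1.575, v̄ = (0.95+0.96)/2 = 0.955 → q = 4.9×1.575×0.955 = 7.370 m³/s
Panel 3-4: Δb = 8.5 m, d̄ = (2.07+0.00)/2 = 1.035, v̄ = (0.96+0.00)/2 = 0.48 → q = 8.5×1.035×0.48 = 4.223 m³/s
Q = Σ q = 11.95 m³/s
= 11.95 × 1000 = 11950 L/s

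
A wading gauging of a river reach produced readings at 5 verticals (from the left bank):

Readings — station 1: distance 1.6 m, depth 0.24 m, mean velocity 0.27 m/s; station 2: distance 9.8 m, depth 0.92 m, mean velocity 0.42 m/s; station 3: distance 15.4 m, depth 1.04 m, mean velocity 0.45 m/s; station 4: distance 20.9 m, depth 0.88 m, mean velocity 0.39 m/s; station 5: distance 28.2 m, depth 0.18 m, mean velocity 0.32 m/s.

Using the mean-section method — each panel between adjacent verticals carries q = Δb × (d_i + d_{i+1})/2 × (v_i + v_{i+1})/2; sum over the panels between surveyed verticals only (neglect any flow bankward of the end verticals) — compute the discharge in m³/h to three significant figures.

Panel 1-2: Δb = 8.2 m, d̄ = (0.24+0.92)/2 = 0.58, v̄ = (0.27+0.42)/2 = 0.345 → q = 8.2×0.58×0.345 = 1.641 m³/s
Panel 2-3: Δb = 5.6 m, d̄ = (0.92+1.04)/2 = 0.98, v̄ = (0.42+0.45)/2 = 0.435 → q = 5.6×0.98×0.435 = 2.387 m³/s
Panel 3-4: Δb = 5.5 m, d̄ = (1.04+0.88)/2 = 0.96, v̄ = (0.45+0.39)/2 = 0.42 → q = 5.5×0.96×0.42 = 2.218 m³/s
Panel 4-5: Δb = 7.3 m, d̄ = (0.88+0.18)/2 = 0.53, v̄ = (0.39+0.32)/2 = 0.355 → q = 7.3×0.53×0.355 = 1.373 m³/s
Q = Σ q = 7.619 m³/s
= 7.619 × 3600 = 27430 m³/h

27400 m³/h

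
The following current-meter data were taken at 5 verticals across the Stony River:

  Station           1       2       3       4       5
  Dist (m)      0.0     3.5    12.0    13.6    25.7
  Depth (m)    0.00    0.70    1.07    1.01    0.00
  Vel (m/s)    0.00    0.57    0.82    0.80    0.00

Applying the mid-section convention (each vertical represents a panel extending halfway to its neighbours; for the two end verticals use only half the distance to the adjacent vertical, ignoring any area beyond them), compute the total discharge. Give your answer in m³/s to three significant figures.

12.4 m³/s

w_2 = (12.0 − 0.0)/2 = 6 m; q_2 = 0.57 × 0.70 × 6 = 2.394 m³/s
w_3 = (13.6 − 3.5)/2 = 5.05 m; q_3 = 0.82 × 1.07 × 5.05 = 4.431 m³/s
w_4 = (25.7 − 12.0)/2 = 6.85 m; q_4 = 0.80 × 1.01 × 6.85 = 5.535 m³/s
Stations 1, 5 contribute zero (depth or velocity is 0).
Q = Σ qᵢ = 12.36 m³/s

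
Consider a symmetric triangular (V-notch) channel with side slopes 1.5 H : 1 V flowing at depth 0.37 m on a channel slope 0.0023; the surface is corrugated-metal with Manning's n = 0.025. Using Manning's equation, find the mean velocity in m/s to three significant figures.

0.551 m/s

A = z·y² = 1.5×0.37² = 0.2054 m²
P = 2y√(1+z²) = 2×0.37×√(1+1.5²) = 1.334 m
R = A/P = 0.2054/1.334 = 0.1539 m
Q = (1/n)·A·R^(2/3)·S^(1/2) = (1/0.025) × 0.2054 × 0.1539^(2/3) × 0.0023^(1/2) = 0.1131 m³/s
V = Q/A = 0.1131/0.2054 = 0.5510 m/s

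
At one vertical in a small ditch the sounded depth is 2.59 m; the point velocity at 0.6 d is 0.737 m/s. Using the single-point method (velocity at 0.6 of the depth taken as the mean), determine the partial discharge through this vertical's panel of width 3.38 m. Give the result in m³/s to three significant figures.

v̄ = v₀.₆ = 0.737 m/s
q = v̄ × d × w = 0.7370 × 2.59 × 3.38 = 6.452 m³/s

6.45 m³/s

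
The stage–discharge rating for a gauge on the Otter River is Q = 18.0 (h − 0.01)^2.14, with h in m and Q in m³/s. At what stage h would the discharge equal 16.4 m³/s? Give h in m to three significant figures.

0.967 m

h − h₀ = (Q/C)^(1/b) = (16.4/18.0)^(1/2.14) = 0.9574 m
h = 0.01 + 0.9574 = 0.9674 m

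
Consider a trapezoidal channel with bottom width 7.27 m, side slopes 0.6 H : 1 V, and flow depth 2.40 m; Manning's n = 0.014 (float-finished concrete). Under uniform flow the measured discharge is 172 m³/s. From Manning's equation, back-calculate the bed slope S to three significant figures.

0.00695

A = (b + z·y)·y = (7.27 + 0.6×2.40)×2.40 = 20.90 m²
P = b + 2y√(1+z²) = 7.27 + 2×2.40×√(1+0.6²) = 12.87 m
R = A/P = 20.90/12.87 = 1.625 m
S = (Q·n / (1·A·R^(2/3)))² = (172×0.014 / (1×20.90×1.382))² = 0.006948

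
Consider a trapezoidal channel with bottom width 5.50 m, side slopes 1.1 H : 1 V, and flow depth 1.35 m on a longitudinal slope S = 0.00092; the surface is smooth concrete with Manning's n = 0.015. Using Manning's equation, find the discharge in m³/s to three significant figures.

A = (b + z·y)·y = (5.50 + 1.1×1.35)×1.35 = 9.430 m²
P = b + 2y√(1+z²) = 5.50 + 2×1.35×√(1+1.1²) = 9.514 m
R = A/P = 9.430/9.514 = 0.9912 m
Q = (1/n)·A·R^(2/3)·S^(1/2) = (1/0.015) × 9.430 × 0.9912^(2/3) × 0.00092^(1/2) = 18.96 m³/s

19.0 m³/s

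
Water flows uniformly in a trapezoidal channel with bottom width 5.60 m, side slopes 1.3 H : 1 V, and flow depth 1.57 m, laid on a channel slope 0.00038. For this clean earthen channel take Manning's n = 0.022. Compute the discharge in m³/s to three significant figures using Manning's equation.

A = (b + z·y)·y = (5.60 + 1.3×1.57)×1.57 = 12.00 m²
P = b + 2y√(1+z²) = 5.60 + 2×1.57×√(1+1.3²) = 10.75 m
R = A/P = 12.00/10.75 = 1.116 m
Q = (1/n)·A·R^(2/3)·S^(1/2) = (1/0.022) × 12.00 × 1.116^(2/3) × 0.00038^(1/2) = 11.44 m³/s

11.4 m³/s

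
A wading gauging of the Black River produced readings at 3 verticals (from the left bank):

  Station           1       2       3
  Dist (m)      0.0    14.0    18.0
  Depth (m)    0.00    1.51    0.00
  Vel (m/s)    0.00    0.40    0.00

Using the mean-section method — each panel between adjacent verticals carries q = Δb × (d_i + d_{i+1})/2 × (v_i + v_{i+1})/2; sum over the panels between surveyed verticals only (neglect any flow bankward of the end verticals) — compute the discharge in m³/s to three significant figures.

2.72 m³/s

Panel 1-2: Δb = 14 m, d̄ = (0.00+1.51)/2 = 0.755, v̄ = (0.00+0.40)/2 = 0.2 → q = 14×0.755×0.2 = 2.114 m³/s
Panel 2-3: Δb = 4 m, d̄ = (1.51+0.00)/2 = 0.755, v̄ = (0.40+0.00)/2 = 0.2 → q = 4×0.755×0.2 = 0.6040 m³/s
Q = Σ q = 2.718 m³/s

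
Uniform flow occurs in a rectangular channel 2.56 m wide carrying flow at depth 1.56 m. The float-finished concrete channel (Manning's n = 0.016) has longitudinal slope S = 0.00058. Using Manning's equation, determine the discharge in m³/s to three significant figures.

A = b·y = 2.56 × 1.56 = 3.994 m²
P = b + 2y = 2.56 + 2×1.56 = 5.680 m
R = A/P = 3.994/5.680 = 0.7031 m
Q = (1/n)·A·R^(2/3)·S^(1/2) = (1/0.016) × 3.994 × 0.7031^(2/3) × 0.00058^(1/2) = 4.753 m³/s

4.75 m³/s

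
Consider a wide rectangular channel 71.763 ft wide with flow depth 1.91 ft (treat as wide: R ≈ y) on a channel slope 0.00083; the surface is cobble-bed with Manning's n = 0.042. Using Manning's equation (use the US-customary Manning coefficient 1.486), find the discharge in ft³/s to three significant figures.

A = b·y = 71.763 × 1.91 = 137.1 ft²
Wide channel: R ≈ y = 1.91 ft
Q = (1.486/n)·A·R^(2/3)·S^(1/2) = (1.486/0.042) × 137.1 × 1.910^(2/3) × 0.00083^(1/2) = 215.1 ft³/s

215 ft³/s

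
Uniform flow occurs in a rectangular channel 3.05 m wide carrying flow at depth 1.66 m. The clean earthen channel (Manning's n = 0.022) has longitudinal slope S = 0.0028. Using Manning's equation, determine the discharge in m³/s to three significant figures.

A = b·y = 3.05 × 1.66 = 5.063 m²
P = b + 2y = 3.05 + 2×1.66 = 6.370 m
R = A/P = 5.063/6.370 = 0.7948 m
Q = (1/n)·A·R^(2/3)·S^(1/2) = (1/0.022) × 5.063 × 0.7948^(2/3) × 0.0028^(1/2) = 10.45 m³/s

10.4 m³/s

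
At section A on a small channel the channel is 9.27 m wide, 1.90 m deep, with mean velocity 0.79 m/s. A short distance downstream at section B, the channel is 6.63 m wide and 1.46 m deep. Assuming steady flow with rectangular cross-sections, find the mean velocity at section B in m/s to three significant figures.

Q = A₁V₁ = (9.27×1.90) × 0.79 = 13.91 m³/s
A₂ = 6.63 × 1.46 = 9.680 m²
V₂ = Q/A₂ = 13.91/9.680 = 1.437 m/s

1.44 m/s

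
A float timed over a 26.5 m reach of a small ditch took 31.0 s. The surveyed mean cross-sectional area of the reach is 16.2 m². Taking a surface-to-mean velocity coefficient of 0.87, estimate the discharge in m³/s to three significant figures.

v_surface = L / t̄ = 26.5 / 31 = 0.8548 m/s
v_mean = 0.87 × 0.8548 = 0.7437 m/s
Q = A × v_mean = 16.2 × 0.7437 = 12.05 m³/s

12.0 m³/s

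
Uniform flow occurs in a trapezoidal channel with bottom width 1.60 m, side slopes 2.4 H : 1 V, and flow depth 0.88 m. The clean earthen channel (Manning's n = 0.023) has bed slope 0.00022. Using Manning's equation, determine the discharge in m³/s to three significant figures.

1.38 m³/s

A = (b + z·y)·y = (1.60 + 2.4×0.88)×0.88 = 3.267 m²
P = b + 2y√(1+z²) = 1.60 + 2×0.88×√(1+2.4²) = 6.176 m
R = A/P = 3.267/6.176 = 0.5289 m
Q = (1/n)·A·R^(2/3)·S^(1/2) = (1/0.023) × 3.267 × 0.5289^(2/3) × 0.00022^(1/2) = 1.378 m³/s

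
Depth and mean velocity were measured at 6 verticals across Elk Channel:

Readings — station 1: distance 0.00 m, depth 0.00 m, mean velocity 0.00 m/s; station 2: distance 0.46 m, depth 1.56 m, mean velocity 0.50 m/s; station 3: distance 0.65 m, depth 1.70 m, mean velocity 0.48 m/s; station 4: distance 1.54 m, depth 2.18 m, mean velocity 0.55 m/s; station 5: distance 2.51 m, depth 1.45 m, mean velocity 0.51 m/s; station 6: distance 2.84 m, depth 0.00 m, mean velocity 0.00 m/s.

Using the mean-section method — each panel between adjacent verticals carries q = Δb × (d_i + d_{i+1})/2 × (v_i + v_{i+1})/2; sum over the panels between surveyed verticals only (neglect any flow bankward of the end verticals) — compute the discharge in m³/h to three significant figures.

7650 m³/h

Panel 1-2: Δb = 0.46 m, d̄ = (0.00+1.56)/2 = 0.78, v̄ = (0.00+0.50)/2 = 0.25 → q = 0.46×0.78×0.25 = 0.08970 m³/s
Panel 2-3: Δb = 0.19 m, d̄ = (1.56+1.70)/2 = 1.63, v̄ = (0.50+0.48)/2 = 0.49 → q = 0.19×1.63×0.49 = 0.1518 m³/s
Panel 3-4: Δb = 0.89 m, d̄ = (1.70+2.18)/2 = 1.94, v̄ = (0.48+0.55)/2 = 0.515 → q = 0.89×1.94×0.515 = 0.8892 m³/s
Panel 4-5: Δb = 0.97 m, d̄ = (2.18+1.45)/2 = 1.815, v̄ = (0.55+0.51)/2 = 0.53 → q = 0.97×1.815×0.53 = 0.9331 m³/s
Panel 5-6: Δb = 0.33 m, d̄ = (1.45+0.00)/2 = 0.725, v̄ = (0.51+0.00)/2 = 0.255 → q = 0.33×0.725×0.255 = 0.06101 m³/s
Q = Σ q = 2.125 m³/s
= 2.125 × 3600 = 7649 m³/h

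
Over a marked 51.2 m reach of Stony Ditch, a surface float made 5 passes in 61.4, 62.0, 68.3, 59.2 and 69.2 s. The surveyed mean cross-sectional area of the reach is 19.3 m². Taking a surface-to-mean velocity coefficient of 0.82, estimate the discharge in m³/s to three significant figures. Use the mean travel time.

t̄ = (61.4 + 62.0 + 68.3 + 59.2 + 69.2) / 5 = 64.02 s
v_surface = L / t̄ = 51.2 / 64.02 = 0.7998 m/s
v_mean = 0.82 × 0.7998 = 0.6558 m/s
Q = A × v_mean = 19.3 × 0.6558 = 12.66 m³/s

12.7 m³/s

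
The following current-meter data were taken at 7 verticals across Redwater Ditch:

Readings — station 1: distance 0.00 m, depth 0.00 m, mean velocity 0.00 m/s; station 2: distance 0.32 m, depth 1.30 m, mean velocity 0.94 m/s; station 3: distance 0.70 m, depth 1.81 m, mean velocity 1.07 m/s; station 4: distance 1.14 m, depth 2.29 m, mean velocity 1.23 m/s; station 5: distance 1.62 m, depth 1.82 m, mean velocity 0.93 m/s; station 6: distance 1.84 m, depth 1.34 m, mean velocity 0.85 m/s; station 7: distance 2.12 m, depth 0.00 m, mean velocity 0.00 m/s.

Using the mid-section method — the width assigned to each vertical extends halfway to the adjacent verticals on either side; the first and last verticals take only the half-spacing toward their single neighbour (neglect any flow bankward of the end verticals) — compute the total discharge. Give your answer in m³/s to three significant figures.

w_2 = (0.70 − 0.00)/2 = 0.35 m; q_2 = 0.94 × 1.30 × 0.35 = 0.4277 m³/s
w_3 = (1.14 − 0.32)/2 = 0.41 m; q_3 = 1.07 × 1.81 × 0.41 = 0.7940 m³/s
w_4 = (1.62 − 0.70)/2 = 0.46 m; q_4 = 1.23 × 2.29 × 0.46 = 1.296 m³/s
w_5 = (1.84 − 1.14)/2 = 0.35 m; q_5 = 0.93 × 1.82 × 0.35 = 0.5924 m³/s
w_6 = (2.12 − 1.62)/2 = 0.25 m; q_6 = 0.85 × 1.34 × 0.25 = 0.2848 m³/s
Stations 1, 7 contribute zero (depth or velocity is 0).
Q = Σ qᵢ = 3.395 m³/s

3.39 m³/s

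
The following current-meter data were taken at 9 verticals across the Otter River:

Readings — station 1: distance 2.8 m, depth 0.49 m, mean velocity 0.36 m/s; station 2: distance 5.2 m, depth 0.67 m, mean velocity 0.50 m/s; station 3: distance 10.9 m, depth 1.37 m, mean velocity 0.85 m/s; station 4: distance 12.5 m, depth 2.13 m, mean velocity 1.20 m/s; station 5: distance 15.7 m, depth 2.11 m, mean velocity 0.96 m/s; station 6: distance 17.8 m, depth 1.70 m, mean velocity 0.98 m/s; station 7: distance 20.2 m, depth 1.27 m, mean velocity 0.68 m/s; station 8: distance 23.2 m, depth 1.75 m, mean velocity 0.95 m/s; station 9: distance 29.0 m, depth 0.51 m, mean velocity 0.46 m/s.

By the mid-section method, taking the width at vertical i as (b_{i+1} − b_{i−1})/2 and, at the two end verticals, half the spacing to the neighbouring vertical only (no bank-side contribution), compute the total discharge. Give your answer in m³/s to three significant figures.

w_1 = (5.2 − 2.8)/2 = 1.2 m; q_1 = 0.36 × 0.49 × 1.2 = 0.2117 m³/s
w_2 = (10.9 − 2.8)/2 = 4.05 m; q_2 = 0.50 × 0.67 × 4.05 = 1.357 m³/s
w_3 = (12.5 − 5.2)/2 = 3.65 m; q_3 = 0.85 × 1.37 × 3.65 = 4.250 m³/s
w_4 = (15.7 − 10.9)/2 = 2.4 m; q_4 = 1.20 × 2.13 × 2.4 = 6.134 m³/s
w_5 = (17.8 − 12.5)/2 = 2.65 m; q_5 = 0.96 × 2.11 × 2.65 = 5.368 m³/s
w_6 = (20.2 − 15.7)/2 = 2.25 m; q_6 = 0.98 × 1.70 × 2.25 = 3.749 m³/s
w_7 = (23.2 − 17.8)/2 = 2.7 m; q_7 = 0.68 × 1.27 × 2.7 = 2.332 m³/s
w_8 = (29.0 − 20.2)/2 = 4.4 m; q_8 = 0.95 × 1.75 × 4.4 = 7.315 m³/s
w_9 = (29.0 − 23.2)/2 = 2.9 m; q_9 = 0.46 × 0.51 × 2.9 = 0.6803 m³/s
Q = Σ qᵢ = 31.40 m³/s

31.4 m³/s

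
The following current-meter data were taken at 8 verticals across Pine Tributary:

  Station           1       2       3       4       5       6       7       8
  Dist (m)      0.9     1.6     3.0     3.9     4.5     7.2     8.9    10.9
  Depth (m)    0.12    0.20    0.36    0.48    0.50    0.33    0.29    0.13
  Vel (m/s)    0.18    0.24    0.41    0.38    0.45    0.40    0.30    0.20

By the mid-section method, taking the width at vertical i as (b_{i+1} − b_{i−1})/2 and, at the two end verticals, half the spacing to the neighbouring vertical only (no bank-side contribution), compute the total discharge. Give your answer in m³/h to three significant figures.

w_1 = (1.6 − 0.9)/2 = 0.35 m; q_1 = 0.18 × 0.12 × 0.35 = 0.007560 m³/s
w_2 = (3.0 − 0.9)/2 = 1.05 m; q_2 = 0.24 × 0.20 × 1.05 = 0.05040 m³/s
w_3 = (3.9 − 1.6)/2 = 1.15 m; q_3 = 0.41 × 0.36 × 1.15 = 0.1697 m³/s
w_4 = (4.5 − 3.0)/2 = 0.75 m; q_4 = 0.38 × 0.48 × 0.75 = 0.1368 m³/s
w_5 = (7.2 − 3.9)/2 = 1.65 m; q_5 = 0.45 × 0.50 × 1.65 = 0.3713 m³/s
w_6 = (8.9 − 4.5)/2 = 2.2 m; q_6 = 0.40 × 0.33 × 2.2 = 0.2904 m³/s
w_7 = (10.9 − 7.2)/2 = 1.85 m; q_7 = 0.30 × 0.29 × 1.85 = 0.1610 m³/s
w_8 = (10.9 − 8.9)/2 = 1 m; q_8 = 0.20 × 0.13 × 1 = 0.02600 m³/s
Q = Σ qᵢ = 1.213 m³/s
= 1.213 × 3600 = 4367 m³/h

4370 m³/h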